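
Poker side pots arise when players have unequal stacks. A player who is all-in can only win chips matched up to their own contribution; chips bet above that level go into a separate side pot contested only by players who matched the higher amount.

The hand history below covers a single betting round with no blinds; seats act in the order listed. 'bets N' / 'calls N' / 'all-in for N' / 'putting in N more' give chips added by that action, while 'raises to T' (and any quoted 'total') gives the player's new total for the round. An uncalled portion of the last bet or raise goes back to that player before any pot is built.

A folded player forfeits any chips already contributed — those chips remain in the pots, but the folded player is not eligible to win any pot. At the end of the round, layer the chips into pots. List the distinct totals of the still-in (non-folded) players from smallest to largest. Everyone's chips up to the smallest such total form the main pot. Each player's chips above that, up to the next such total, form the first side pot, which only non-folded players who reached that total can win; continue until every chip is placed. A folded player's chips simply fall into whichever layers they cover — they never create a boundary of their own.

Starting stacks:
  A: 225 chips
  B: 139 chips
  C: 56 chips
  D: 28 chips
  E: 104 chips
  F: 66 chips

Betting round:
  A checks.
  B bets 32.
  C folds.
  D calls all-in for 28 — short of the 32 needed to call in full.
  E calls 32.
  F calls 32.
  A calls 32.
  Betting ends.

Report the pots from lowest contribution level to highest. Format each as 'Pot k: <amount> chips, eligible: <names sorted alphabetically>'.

Pot 1: 140 chips, eligible: A, B, D, E, F
Pot 2: 16 chips, eligible: A, B, E, F

Derivation:
Contributions: A=32, B=32, D=28, E=32, F=32
Folded: C
Pot levels (distinct totals of non-folded players): 28, 32
Layer 1-28: 28 each from A, B, D, E, F = 28*5 = 140 chips; eligible A, B, D, E, F
Layer 29-32: 4 each from A, B, E, F = 4*4 = 16 chips; eligible A, B, E, F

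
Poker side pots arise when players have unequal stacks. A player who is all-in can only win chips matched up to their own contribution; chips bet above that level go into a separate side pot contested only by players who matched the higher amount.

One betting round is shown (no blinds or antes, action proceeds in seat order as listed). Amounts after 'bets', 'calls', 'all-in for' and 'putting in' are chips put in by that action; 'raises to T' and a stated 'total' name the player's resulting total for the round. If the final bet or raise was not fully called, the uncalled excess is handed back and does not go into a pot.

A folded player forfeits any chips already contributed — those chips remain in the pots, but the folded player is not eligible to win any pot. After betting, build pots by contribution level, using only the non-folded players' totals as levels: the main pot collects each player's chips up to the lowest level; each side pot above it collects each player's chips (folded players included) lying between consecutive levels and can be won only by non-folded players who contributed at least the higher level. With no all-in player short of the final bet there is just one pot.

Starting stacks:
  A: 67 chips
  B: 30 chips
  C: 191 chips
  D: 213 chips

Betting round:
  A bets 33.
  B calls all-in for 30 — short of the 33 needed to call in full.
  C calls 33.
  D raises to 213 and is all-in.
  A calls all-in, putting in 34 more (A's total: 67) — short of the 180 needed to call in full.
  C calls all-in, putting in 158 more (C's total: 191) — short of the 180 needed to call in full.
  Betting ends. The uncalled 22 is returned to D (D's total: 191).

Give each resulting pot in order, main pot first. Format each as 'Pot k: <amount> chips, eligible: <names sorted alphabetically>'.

Pot 1: 120 chips, eligible: A, B, C, D
Pot 2: 111 chips, eligible: A, C, D
Pot 3: 248 chips, eligible: C, D

Derivation:
Contributions (after 22 returned to D): A=67, B=30, C=191, D=191
Pot levels (distinct totals of non-folded players): 30, 67, 191
Layer 1-30: 30 each from A, B, C, D = 30*4 = 120 chips; eligible A, B, C, D
Layer 31-67: 37 each from A, C, D = 37*3 = 111 chips; eligible A, C, D
Layer 68-191: 124 each from C, D = 124*2 = 248 chips; eligible C, D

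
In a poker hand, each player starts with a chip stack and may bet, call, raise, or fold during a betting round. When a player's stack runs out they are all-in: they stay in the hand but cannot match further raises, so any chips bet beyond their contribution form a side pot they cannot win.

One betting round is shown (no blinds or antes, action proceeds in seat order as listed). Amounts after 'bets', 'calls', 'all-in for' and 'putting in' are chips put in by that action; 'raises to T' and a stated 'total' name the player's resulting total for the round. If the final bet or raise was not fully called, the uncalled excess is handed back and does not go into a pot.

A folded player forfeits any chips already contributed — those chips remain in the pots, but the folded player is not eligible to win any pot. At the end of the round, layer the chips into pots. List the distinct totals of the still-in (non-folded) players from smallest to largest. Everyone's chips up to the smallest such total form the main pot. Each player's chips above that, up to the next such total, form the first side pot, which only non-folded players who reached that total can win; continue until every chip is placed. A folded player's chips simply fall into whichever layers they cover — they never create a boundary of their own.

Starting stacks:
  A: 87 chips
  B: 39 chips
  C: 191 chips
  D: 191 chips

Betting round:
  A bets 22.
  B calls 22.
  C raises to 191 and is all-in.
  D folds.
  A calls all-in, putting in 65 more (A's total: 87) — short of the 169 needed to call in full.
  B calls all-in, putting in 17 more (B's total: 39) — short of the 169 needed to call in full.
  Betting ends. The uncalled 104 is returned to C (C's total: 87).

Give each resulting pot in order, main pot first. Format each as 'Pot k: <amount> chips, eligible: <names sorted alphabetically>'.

Contributions (after 104 returned to C): A=87, B=39, C=87
Folded: D
Pot levels (distinct totals of non-folded players): 39, 87
Layer 1-39: 39 each from A, B, C = 39*3 = 117 chips; eligible A, B, C
Layer 40-87: 48 each from A, C = 48*2 = 96 chips; eligible A, C

Pot 1: 117 chips, eligible: A, B, C
Pot 2: 96 chips, eligible: A, C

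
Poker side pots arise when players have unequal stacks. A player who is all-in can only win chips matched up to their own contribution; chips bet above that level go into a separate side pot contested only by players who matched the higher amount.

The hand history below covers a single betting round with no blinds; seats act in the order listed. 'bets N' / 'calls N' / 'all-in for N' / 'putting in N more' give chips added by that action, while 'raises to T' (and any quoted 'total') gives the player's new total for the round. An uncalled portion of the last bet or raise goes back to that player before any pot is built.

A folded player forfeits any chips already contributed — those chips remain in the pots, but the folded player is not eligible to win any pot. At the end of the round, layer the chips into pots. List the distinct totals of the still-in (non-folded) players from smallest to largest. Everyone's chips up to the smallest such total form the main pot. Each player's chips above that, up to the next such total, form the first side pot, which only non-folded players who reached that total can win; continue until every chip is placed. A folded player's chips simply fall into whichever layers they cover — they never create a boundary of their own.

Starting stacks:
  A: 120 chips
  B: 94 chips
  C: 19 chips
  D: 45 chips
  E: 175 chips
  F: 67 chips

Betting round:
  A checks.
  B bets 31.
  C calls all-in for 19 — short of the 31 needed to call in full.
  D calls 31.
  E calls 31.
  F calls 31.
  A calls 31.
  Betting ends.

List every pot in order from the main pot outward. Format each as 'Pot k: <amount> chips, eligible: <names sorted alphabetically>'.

Pot 1: 114 chips, eligible: A, B, C, D, E, F
Pot 2: 60 chips, eligible: A, B, D, E, F

Derivation:
Contributions: A=31, B=31, C=19, D=31, E=31, F=31
Pot levels (distinct totals of non-folded players): 19, 31
Layer 1-19: 19 each from A, B, C, D, E, F = 19*6 = 114 chips; eligible A, B, C, D, E, F
Layer 20-31: 12 each from A, B, D, E, F = 12*5 = 60 chips; eligible A, B, D, E, F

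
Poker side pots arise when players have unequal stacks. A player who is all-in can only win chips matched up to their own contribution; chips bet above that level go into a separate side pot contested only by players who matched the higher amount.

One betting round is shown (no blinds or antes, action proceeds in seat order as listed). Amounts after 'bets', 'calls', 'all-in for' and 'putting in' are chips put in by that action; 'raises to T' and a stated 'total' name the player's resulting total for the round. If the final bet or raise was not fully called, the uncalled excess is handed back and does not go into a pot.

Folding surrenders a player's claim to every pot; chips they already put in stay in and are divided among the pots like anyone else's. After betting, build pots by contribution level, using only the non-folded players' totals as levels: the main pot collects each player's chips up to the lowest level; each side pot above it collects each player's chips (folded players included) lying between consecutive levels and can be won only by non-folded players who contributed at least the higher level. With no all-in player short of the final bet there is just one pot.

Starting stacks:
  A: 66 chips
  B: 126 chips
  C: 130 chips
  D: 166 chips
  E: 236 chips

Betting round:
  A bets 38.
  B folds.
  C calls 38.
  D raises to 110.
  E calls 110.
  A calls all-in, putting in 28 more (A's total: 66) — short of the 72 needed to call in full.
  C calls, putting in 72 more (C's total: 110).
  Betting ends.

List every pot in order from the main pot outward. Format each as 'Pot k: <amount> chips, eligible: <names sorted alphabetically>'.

Pot 1: 264 chips, eligible: A, C, D, E
Pot 2: 132 chips, eligible: C, D, E

Derivation:
Contributions: A=66, C=110, D=110, E=110
Folded: B
Pot levels (distinct totals of non-folded players): 66, 110
Layer 1-66: 66 each from A, C, D, E = 66*4 = 264 chips; eligible A, C, D, E
Layer 67-110: 44 each from C, D, E = 44*3 = 132 chips; eligible C, D, E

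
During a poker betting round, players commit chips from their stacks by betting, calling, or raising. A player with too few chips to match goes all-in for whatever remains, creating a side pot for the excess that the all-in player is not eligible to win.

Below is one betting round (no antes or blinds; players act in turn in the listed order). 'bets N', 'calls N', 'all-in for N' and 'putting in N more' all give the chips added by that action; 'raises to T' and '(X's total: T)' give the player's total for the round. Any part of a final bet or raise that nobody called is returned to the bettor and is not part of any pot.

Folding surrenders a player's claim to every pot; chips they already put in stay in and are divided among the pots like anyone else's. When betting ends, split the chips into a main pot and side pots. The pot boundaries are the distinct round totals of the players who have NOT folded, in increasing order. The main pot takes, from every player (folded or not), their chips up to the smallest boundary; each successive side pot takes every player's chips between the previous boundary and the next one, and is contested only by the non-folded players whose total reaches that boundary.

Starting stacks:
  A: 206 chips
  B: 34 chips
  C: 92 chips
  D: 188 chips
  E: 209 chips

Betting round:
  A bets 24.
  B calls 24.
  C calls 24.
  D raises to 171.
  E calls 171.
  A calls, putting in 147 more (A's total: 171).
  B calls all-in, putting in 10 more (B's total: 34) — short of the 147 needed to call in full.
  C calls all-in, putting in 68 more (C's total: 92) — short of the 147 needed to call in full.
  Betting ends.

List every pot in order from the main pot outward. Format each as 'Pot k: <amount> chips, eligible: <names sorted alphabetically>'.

Contributions: A=171, B=34, C=92, D=171, E=171
Pot levels (distinct totals of non-folded players): 34, 92, 171
Layer 1-34: 34 each from A, B, C, D, E = 34*5 = 170 chips; eligible A, B, C, D, E
Layer 35-92: 58 each from A, C, D, E = 58*4 = 232 chips; eligible A, C, D, E
Layer 93-171: 79 each from A, D, E = 79*3 = 237 chips; eligible A, D, E

Pot 1: 170 chips, eligible: A, B, C, D, E
Pot 2: 232 chips, eligible: A, C, D, E
Pot 3: 237 chips, eligible: A, D, E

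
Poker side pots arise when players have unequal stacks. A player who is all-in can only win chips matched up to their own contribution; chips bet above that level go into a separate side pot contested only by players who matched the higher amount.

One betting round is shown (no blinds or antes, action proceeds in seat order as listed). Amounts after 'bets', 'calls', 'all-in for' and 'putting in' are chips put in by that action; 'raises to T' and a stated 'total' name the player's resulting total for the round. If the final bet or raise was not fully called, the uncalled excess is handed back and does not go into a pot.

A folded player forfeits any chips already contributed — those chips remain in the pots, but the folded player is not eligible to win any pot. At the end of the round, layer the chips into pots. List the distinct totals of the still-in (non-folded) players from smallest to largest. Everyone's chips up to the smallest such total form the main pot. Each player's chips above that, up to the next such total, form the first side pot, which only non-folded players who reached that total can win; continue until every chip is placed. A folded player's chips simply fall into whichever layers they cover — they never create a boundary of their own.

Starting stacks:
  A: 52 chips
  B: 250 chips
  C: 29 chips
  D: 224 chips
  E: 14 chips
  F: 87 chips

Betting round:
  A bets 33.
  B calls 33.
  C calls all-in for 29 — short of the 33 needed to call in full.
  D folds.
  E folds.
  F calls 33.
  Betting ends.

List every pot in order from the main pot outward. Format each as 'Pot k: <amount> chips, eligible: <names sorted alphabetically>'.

Contributions: A=33, B=33, C=29, F=33
Folded: D, E
Pot levels (distinct totals of non-folded players): 29, 33
Layer 1-29: 29 each from A, B, C, F = 29*4 = 116 chips; eligible A, B, C, F
Layer 30-33: 4 each from A, B, F = 4*3 = 12 chips; eligible A, B, F

Pot 1: 116 chips, eligible: A, B, C, F
Pot 2: 12 chips, eligible: A, B, F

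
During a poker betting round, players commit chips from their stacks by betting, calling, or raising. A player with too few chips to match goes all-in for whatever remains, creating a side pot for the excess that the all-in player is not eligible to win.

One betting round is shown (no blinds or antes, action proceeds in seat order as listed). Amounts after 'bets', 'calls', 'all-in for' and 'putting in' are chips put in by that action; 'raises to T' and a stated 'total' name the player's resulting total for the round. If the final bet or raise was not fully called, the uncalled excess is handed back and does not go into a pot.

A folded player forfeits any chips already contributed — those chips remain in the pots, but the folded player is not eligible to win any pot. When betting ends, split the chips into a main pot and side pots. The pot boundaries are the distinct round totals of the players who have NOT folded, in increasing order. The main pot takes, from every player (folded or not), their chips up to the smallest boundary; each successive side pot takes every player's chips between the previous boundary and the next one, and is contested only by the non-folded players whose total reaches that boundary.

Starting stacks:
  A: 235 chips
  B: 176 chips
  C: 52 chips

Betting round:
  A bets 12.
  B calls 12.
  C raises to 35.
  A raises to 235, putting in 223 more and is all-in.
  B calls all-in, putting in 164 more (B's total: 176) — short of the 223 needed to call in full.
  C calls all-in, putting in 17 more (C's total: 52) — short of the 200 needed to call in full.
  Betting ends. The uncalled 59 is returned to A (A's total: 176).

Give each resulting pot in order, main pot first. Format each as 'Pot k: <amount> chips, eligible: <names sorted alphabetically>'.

Contributions (after 59 returned to A): A=176, B=176, C=52
Pot levels (distinct totals of non-folded players): 52, 176
Layer 1-52: 52 each from A, B, C = 52*3 = 156 chips; eligible A, B, C
Layer 53-176: 124 each from A, B = 124*2 = 248 chips; eligible A, B

Pot 1: 156 chips, eligible: A, B, C
Pot 2: 248 chips, eligible: A, B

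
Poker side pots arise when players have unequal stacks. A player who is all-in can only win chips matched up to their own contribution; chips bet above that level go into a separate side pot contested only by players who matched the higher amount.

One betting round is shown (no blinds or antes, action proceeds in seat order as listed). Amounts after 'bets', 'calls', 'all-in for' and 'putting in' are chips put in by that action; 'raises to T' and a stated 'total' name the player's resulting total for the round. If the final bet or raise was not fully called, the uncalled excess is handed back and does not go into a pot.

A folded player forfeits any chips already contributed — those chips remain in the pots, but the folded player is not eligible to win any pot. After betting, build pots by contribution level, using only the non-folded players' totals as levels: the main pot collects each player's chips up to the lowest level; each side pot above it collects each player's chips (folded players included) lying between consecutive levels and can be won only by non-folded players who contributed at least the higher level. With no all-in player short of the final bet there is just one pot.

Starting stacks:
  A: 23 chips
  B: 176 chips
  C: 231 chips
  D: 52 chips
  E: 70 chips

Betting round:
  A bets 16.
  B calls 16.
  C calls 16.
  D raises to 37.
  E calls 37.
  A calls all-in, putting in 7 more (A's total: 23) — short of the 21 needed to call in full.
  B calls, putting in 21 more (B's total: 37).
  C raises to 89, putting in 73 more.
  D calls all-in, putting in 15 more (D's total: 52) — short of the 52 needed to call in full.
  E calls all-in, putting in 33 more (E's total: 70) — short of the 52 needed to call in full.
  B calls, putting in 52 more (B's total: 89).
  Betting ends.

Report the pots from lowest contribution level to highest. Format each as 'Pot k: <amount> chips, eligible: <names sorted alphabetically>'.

Contributions: A=23, B=89, C=89, D=52, E=70
Pot levels (distinct totals of non-folded players): 23, 52, 70, 89
Layer 1-23: 23 each from A, B, C, D, E = 23*5 = 115 chips; eligible A, B, C, D, E
Layer 24-52: 29 each from B, C, D, E = 29*4 = 116 chips; eligible B, C, D, E
Layer 53-70: 18 each from B, C, E = 18*3 = 54 chips; eligible B, C, E
Layer 71-89: 19 each from B, C = 19*2 = 38 chips; eligible B, C

Pot 1: 115 chips, eligible: A, B, C, D, E
Pot 2: 116 chips, eligible: B, C, D, E
Pot 3: 54 chips, eligible: B, C, E
Pot 4: 38 chips, eligible: B, C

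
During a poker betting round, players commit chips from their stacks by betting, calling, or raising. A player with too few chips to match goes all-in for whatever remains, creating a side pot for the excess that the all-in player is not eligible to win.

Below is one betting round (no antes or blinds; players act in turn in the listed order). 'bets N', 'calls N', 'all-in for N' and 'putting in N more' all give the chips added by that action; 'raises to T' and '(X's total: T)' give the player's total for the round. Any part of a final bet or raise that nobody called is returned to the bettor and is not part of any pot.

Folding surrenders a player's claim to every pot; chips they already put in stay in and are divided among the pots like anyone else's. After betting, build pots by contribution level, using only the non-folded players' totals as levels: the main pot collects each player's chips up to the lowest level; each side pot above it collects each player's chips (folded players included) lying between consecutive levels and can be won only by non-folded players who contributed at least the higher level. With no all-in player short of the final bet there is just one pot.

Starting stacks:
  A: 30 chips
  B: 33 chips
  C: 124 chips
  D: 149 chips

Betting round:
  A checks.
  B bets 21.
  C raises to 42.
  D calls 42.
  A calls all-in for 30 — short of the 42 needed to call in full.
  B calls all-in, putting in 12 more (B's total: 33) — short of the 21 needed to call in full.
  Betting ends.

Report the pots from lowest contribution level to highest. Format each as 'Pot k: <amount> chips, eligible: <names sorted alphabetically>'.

Pot 1: 120 chips, eligible: A, B, C, D
Pot 2: 9 chips, eligible: B, C, D
Pot 3: 18 chips, eligible: C, D

Derivation:
Contributions: A=30, B=33, C=42, D=42
Pot levels (distinct totals of non-folded players): 30, 33, 42
Layer 1-30: 30 each from A, B, C, D = 30*4 = 120 chips; eligible A, B, C, D
Layer 31-33: 3 each from B, C, D = 3*3 = 9 chips; eligible B, C, D
Layer 34-42: 9 each from C, D = 9*2 = 18 chips; eligible C, D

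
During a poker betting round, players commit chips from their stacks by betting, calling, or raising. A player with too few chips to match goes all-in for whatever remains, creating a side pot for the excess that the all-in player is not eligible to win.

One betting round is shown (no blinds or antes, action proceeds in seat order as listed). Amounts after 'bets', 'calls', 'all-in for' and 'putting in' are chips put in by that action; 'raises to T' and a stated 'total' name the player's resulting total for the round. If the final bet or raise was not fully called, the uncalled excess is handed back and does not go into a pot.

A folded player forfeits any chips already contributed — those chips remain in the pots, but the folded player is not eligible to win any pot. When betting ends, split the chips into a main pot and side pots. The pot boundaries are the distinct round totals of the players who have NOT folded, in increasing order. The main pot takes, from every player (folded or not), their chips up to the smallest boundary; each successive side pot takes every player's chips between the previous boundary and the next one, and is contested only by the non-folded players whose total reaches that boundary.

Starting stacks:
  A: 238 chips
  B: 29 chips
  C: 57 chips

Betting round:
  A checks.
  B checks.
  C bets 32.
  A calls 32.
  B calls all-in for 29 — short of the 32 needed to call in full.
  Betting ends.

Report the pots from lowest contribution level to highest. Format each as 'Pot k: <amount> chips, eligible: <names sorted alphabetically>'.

Contributions: A=32, B=29, C=32
Pot levels (distinct totals of non-folded players): 29, 32
Layer 1-29: 29 each from A, B, C = 29*3 = 87 chips; eligible A, B, C
Layer 30-32: 3 each from A, C = 3*2 = 6 chips; eligible A, C

Pot 1: 87 chips, eligible: A, B, C
Pot 2: 6 chips, eligible: A, C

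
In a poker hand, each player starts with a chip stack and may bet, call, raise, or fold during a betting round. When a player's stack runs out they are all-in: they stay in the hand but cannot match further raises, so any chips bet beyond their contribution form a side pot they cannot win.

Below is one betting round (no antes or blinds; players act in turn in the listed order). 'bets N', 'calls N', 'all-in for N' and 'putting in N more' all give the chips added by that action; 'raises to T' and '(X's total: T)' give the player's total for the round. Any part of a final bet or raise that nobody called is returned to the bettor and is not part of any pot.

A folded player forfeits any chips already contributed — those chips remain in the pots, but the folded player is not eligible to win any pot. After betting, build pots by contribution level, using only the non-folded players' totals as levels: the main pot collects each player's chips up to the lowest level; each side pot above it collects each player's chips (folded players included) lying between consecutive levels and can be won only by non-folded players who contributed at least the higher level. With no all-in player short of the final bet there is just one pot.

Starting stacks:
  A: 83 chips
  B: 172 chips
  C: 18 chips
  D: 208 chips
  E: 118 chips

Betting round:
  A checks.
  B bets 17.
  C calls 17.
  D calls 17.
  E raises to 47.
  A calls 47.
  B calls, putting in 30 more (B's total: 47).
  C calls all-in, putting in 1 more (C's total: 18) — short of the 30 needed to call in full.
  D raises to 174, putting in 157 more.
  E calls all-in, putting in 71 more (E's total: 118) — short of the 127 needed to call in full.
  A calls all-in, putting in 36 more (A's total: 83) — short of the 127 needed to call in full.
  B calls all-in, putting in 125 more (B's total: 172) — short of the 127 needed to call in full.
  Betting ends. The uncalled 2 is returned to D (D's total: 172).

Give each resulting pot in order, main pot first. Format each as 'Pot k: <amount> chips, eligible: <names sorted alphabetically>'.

Contributions (after 2 returned to D): A=83, B=172, C=18, D=172, E=118
Pot levels (distinct totals of non-folded players): 18, 83, 118, 172
Layer 1-18: 18 each from A, B, C, D, E = 18*5 = 90 chips; eligible A, B, C, D, E
Layer 19-83: 65 each from A, B, D, E = 65*4 = 260 chips; eligible A, B, D, E
Layer 84-118: 35 each from B, D, E = 35*3 = 105 chips; eligible B, D, E
Layer 119-172: 54 each from B, D = 54*2 = 108 chips; eligible B, D

Pot 1: 90 chips, eligible: A, B, C, D, E
Pot 2: 260 chips, eligible: A, B, D, E
Pot 3: 105 chips, eligible: B, D, E
Pot 4: 108 chips, eligible: B, D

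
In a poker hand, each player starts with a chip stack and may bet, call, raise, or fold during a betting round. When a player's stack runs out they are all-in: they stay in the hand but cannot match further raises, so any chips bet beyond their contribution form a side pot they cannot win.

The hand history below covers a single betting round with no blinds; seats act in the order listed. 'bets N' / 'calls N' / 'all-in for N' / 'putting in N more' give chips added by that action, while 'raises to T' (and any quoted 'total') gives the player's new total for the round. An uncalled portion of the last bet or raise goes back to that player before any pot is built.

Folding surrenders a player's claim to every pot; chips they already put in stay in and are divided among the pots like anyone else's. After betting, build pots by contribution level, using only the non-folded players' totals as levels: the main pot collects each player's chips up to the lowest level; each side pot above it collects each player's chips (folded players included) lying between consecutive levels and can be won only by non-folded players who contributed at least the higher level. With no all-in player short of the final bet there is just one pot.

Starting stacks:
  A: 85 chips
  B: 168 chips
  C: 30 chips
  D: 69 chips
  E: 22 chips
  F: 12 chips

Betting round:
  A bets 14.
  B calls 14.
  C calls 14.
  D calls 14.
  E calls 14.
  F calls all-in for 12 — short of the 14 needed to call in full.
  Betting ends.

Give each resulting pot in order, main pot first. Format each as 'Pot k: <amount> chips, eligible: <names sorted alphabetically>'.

Pot 1: 72 chips, eligible: A, B, C, D, E, F
Pot 2: 10 chips, eligible: A, B, C, D, E

Derivation:
Contributions: A=14, B=14, C=14, D=14, E=14, F=12
Pot levels (distinct totals of non-folded players): 12, 14
Layer 1-12: 12 each from A, B, C, D, E, F = 12*6 = 72 chips; eligible A, B, C, D, E, F
Layer 13-14: 2 each from A, B, C, D, E = 2*5 = 10 chips; eligible A, B, C, D, E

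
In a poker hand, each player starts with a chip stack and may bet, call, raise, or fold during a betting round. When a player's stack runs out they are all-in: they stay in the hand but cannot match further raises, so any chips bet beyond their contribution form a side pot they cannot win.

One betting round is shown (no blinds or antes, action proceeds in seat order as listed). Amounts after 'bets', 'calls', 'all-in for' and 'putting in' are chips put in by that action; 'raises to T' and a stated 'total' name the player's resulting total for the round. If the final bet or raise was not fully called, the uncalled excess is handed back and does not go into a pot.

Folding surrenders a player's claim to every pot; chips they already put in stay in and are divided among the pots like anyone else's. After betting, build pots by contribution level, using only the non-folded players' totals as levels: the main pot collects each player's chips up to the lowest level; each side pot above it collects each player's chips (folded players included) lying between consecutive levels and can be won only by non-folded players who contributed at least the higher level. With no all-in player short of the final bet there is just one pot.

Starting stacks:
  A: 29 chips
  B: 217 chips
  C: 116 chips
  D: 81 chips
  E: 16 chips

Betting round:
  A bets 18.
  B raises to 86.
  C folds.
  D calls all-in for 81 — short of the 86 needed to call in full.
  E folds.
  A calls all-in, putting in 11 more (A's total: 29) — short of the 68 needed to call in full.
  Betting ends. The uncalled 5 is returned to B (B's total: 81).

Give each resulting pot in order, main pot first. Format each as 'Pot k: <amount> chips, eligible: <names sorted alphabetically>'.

Pot 1: 87 chips, eligible: A, B, D
Pot 2: 104 chips, eligible: B, D

Derivation:
Contributions (after 5 returned to B): A=29, B=81, D=81
Folded: C, E
Pot levels (distinct totals of non-folded players): 29, 81
Layer 1-29: 29 each from A, B, D = 29*3 = 87 chips; eligible A, B, D
Layer 30-81: 52 each from B, D = 52*2 = 104 chips; eligible B, D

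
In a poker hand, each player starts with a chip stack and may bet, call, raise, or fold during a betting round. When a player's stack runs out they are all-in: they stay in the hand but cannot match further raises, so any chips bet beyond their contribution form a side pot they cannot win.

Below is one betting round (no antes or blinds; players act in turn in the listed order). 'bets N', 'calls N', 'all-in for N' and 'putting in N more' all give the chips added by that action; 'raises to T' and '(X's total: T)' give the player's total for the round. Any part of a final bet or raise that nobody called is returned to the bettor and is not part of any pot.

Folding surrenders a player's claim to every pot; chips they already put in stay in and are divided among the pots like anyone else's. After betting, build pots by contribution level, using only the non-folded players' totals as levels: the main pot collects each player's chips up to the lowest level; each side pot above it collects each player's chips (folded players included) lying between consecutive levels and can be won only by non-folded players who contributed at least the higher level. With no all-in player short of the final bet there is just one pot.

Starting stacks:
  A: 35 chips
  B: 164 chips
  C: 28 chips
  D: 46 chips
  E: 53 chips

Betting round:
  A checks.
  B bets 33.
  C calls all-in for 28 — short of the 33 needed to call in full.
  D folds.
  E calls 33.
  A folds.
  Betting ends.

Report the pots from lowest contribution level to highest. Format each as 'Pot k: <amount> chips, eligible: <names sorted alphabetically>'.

Pot 1: 84 chips, eligible: B, C, E
Pot 2: 10 chips, eligible: B, E

Derivation:
Contributions: B=33, C=28, E=33
Folded: A, D
Pot levels (distinct totals of non-folded players): 28, 33
Layer 1-28: 28 each from B, C, E = 28*3 = 84 chips; eligible B, C, E
Layer 29-33: 5 each from B, E = 5*2 = 10 chips; eligible B, E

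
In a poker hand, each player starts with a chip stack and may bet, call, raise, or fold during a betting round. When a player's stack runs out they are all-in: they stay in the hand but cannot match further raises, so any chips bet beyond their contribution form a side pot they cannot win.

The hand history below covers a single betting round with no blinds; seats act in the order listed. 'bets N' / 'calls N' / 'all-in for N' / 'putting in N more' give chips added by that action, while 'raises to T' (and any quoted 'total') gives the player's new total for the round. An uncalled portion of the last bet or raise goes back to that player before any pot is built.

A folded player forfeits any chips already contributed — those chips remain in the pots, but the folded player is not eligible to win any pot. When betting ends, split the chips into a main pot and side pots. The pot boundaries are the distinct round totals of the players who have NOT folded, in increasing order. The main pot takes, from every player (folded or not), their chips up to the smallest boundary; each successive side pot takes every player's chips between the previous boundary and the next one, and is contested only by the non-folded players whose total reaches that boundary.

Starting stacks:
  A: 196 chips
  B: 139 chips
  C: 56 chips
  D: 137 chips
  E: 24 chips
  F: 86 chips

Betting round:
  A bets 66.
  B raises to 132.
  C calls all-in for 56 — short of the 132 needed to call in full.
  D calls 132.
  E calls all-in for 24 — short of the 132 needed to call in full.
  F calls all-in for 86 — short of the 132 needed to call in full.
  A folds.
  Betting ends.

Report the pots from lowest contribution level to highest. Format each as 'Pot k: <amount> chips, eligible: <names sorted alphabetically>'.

Pot 1: 144 chips, eligible: B, C, D, E, F
Pot 2: 160 chips, eligible: B, C, D, F
Pot 3: 100 chips, eligible: B, D, F
Pot 4: 92 chips, eligible: B, D

Derivation:
Contributions: A=66, B=132, C=56, D=132, E=24, F=86
Folded: A
Pot levels (distinct totals of non-folded players): 24, 56, 86, 132
Layer 1-24: 24 each from A, B, C, D, E, F = 24*6 = 144 chips; eligible B, C, D, E, F
Layer 25-56: 32 each from A, B, C, D, F = 32*5 = 160 chips; eligible B, C, D, F
Layer 57-86: A 10 + B 30 + D 30 + F 30 = 100 chips; eligible B, D, F
Layer 87-132: 46 each from B, D = 46*2 = 92 chips; eligible B, D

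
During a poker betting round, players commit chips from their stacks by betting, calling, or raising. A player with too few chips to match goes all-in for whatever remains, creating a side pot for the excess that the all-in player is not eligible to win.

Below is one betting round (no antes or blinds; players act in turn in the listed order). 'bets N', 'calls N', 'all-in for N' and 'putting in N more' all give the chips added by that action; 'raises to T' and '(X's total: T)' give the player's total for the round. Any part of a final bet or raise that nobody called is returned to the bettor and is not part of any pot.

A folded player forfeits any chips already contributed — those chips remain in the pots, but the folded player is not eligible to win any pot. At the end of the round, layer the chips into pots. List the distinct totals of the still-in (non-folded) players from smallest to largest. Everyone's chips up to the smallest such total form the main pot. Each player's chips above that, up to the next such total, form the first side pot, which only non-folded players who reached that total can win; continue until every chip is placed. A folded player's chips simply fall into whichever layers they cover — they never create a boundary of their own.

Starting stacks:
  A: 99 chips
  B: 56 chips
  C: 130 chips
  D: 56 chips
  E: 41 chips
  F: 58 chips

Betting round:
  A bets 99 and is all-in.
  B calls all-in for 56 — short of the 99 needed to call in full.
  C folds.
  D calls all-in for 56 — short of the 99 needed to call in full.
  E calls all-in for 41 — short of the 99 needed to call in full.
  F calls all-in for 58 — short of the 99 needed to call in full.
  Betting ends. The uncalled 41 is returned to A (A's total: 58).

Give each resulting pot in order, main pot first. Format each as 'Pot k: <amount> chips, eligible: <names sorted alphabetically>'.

Contributions (after 41 returned to A): A=58, B=56, D=56, E=41, F=58
Folded: C
Pot levels (distinct totals of non-folded players): 41, 56, 58
Layer 1-41: 41 each from A, B, D, E, F = 41*5 = 205 chips; eligible A, B, D, E, F
Layer 42-56: 15 each from A, B, D, F = 15*4 = 60 chips; eligible A, B, D, F
Layer 57-58: 2 each from A, F = 2*2 = 4 chips; eligible A, F

Pot 1: 205 chips, eligible: A, B, D, E, F
Pot 2: 60 chips, eligible: A, B, D, F
Pot 3: 4 chips, eligible: A, F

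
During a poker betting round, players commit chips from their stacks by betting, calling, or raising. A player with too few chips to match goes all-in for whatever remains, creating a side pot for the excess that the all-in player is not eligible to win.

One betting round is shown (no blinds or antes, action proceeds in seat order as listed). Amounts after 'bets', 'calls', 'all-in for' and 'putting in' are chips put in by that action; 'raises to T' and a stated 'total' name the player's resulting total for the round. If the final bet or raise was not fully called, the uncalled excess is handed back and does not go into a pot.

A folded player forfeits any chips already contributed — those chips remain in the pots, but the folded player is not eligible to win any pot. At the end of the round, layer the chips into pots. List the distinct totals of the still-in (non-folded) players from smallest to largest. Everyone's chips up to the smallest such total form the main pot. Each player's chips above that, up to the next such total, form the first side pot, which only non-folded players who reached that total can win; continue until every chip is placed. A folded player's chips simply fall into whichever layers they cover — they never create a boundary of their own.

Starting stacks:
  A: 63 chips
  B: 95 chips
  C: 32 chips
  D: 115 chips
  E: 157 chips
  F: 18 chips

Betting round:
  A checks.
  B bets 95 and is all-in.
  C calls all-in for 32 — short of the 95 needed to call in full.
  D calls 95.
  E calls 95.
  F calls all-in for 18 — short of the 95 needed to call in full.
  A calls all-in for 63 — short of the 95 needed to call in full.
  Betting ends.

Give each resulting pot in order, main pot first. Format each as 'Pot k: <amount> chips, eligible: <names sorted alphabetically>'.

Pot 1: 108 chips, eligible: A, B, C, D, E, F
Pot 2: 70 chips, eligible: A, B, C, D, E
Pot 3: 124 chips, eligible: A, B, D, E
Pot 4: 96 chips, eligible: B, D, E

Derivation:
Contributions: A=63, B=95, C=32, D=95, E=95, F=18
Pot levels (distinct totals of non-folded players): 18, 32, 63, 95
Layer 1-18: 18 each from A, B, C, D, E, F = 18*6 = 108 chips; eligible A, B, C, D, E, F
Layer 19-32: 14 each from A, B, C, D, E = 14*5 = 70 chips; eligible A, B, C, D, E
Layer 33-63: 31 each from A, B, D, E = 31*4 = 124 chips; eligible A, B, D, E
Layer 64-95: 32 each from B, D, E = 32*3 = 96 chips; eligible B, D, E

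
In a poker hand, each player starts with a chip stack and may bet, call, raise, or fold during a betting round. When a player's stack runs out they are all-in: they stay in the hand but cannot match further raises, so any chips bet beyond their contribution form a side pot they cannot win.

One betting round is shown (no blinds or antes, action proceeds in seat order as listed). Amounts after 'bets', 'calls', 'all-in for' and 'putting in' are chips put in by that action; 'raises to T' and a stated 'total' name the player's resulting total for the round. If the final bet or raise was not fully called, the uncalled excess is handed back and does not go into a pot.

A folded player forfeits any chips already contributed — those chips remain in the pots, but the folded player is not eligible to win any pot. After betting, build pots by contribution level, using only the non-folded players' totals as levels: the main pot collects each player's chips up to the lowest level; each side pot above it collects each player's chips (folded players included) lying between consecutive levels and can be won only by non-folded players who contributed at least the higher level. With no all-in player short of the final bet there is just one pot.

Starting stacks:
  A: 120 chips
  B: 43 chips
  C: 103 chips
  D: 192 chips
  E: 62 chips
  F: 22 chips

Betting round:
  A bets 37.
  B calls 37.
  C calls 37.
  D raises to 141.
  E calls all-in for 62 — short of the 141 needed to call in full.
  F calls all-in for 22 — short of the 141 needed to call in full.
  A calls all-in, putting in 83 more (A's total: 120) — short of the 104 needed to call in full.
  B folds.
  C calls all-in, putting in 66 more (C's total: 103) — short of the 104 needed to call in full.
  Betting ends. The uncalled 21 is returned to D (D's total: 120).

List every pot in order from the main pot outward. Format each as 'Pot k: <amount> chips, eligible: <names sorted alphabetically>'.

Pot 1: 132 chips, eligible: A, C, D, E, F
Pot 2: 175 chips, eligible: A, C, D, E
Pot 3: 123 chips, eligible: A, C, D
Pot 4: 34 chips, eligible: A, D

Derivation:
Contributions (after 21 returned to D): A=120, B=37, C=103, D=120, E=62, F=22
Folded: B
Pot levels (distinct totals of non-folded players): 22, 62, 103, 120
Layer 1-22: 22 each from A, B, C, D, E, F = 22*6 = 132 chips; eligible A, C, D, E, F
Layer 23-62: A 40 + B 15 + C 40 + D 40 + E 40 = 175 chips; eligible A, C, D, E
Layer 63-103: 41 each from A, C, D = 41*3 = 123 chips; eligible A, C, D
Layer 104-120: 17 each from A, D = 17*2 = 34 chips; eligible A, D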